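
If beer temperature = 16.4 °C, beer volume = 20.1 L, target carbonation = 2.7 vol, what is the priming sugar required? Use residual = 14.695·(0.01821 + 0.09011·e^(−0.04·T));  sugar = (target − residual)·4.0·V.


residual = 14.695·(0.01821 + 0.09011·e^(−0.04·16.4)) = 0.9547
sugar = (2.7 − 0.9547)·4.0·20.1

140.3192 g


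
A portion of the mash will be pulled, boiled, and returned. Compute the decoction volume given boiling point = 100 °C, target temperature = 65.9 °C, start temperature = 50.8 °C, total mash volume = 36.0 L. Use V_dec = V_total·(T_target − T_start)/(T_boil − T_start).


V_dec = 36.0·(65.9 − 50.8)/(100 − 50.8)

11.0488 L


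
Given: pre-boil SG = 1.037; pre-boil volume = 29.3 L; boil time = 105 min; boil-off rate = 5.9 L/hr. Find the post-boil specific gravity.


V_post = V_pre − rate·(t/60);  SG_post = 1 + (SG_pre−1)·V_pre/V_post
V_post = 29.3 − 5.9·(105/60) = 18.9750
SG_post = 1 + (1.037 − 1)·29.3/18.9750

1.0571


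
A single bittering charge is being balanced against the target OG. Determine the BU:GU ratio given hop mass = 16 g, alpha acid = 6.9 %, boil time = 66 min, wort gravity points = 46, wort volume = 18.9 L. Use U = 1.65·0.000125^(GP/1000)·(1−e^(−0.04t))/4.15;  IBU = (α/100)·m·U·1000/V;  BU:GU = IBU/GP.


U = 1.65·0.000125^(46/1000)·(1−e^(−0.04·66))/4.15 = 0.2442
IBU = (6.9/100)·16·0.2442·1000/18.9 = 14.2642
BU:GU = 14.2642/46

0.3101


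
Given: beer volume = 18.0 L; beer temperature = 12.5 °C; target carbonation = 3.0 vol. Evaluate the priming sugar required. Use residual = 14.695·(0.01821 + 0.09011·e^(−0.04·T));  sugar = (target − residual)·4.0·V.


residual = 14.695·(0.01821 + 0.09011·e^(−0.04·12.5)) = 1.0707
sugar = (3.0 − 1.0707)·4.0·18.0

138.9065 g


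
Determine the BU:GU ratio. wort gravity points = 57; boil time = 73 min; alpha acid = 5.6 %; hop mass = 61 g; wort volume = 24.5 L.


U = 1.65·0.000125^(GP/1000)·(1−e^(−0.04t))/4.15;  IBU = (α/100)·m·U·1000/V;  BU:GU = IBU/GP
U = 1.65·0.000125^(57/1000)·(1−e^(−0.04·73))/4.15 = 0.2254
IBU = (5.6/100)·61·0.2254·1000/24.5 = 31.4219
BU:GU = 31.4219/57

0.5513


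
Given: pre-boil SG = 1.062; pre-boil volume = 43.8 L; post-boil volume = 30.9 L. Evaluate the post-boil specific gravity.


SG_post = 1 + (SG_pre − 1)·V_pre/V_post
pts_pre = (1.062 − 1)·1000 = 62.0000
pts_post = 62.0000·43.8/30.9 = 87.8835
SG_post = 1 + 87.8835/1000

1.0879


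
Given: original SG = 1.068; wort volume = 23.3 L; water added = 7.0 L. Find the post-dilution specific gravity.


SG_new = 1 + (SG_old − 1)·V_old/(V_old + V_water)
pts = (1.068 − 1)·1000·23.3/(23.3 + 7.0) = 52.2904
SG_new = 1 + 52.2904/1000

1.0523


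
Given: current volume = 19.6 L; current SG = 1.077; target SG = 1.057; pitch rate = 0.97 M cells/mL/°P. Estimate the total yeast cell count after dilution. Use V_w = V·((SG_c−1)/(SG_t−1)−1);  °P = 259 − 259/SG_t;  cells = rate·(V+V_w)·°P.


V_w = 19.6·((1.077−1)/(1.057−1)−1) = 6.8772
V_final = 19.6 + 6.8772 = 26.4772
°P = 259 − 259/1.057 = 13.9669
cells = 0.97·26.4772·13.9669

358.7099 billion cells


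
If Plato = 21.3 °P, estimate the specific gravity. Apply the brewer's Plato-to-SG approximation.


SG = 259/(259 − P)
SG = 259/(259 − 21.3)

1.0896


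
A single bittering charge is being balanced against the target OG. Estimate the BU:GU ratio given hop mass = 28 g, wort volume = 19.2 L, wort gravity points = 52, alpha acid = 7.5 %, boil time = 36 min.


U = 1.65·0.000125^(GP/1000)·(1−e^(−0.04t))/4.15;  IBU = (α/100)·m·U·1000/V;  BU:GU = IBU/GP
U = 1.65·0.000125^(52/1000)·(1−e^(−0.04·36))/4.15 = 0.1901
IBU = (7.5/100)·28·0.1901·1000/19.2 = 20.7950
BU:GU = 20.7950/52

0.3999


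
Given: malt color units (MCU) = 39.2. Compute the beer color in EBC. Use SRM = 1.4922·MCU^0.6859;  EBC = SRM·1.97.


SRM = 1.4922·39.2^0.6859 = 18.4783
EBC = 18.4783·1.97

36.4022 EBC


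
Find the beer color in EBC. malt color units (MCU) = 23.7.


SRM = 1.4922·MCU^0.6859;  EBC = SRM·1.97
SRM = 1.4922·23.7^0.6859 = 13.0848
EBC = 13.0848·1.97

25.7770 EBC


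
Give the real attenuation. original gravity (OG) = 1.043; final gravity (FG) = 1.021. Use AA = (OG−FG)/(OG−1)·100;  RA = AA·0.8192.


AA = (1.043 − 1.021)/(1.043 − 1)·100 = 51.1628
RA = 51.1628·0.8192

41.9126 %


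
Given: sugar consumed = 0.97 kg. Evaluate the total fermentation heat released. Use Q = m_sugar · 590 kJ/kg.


Q = 0.97 · 590

572.3000 kJ


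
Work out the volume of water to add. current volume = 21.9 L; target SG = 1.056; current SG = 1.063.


V_water = V·((SG_curr − 1)/(SG_target − 1) − 1)
V_water = 21.9·((1.063 − 1)/(1.056 − 1) − 1)

2.7375 L


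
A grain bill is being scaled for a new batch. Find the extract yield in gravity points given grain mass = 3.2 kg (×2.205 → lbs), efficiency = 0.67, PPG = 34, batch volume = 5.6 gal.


points = lbs × PPG × eff / vol
lbs = 3.2 × 2.205 = 7.0560
points = 7.0560 × 34 × 0.67 / 5.6

28.7028 points


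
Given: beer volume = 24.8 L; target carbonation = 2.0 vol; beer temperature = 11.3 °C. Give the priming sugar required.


residual = 14.695·(0.01821 + 0.09011·e^(−0.04·T));  sugar = (target − residual)·4.0·V
residual = 14.695·(0.01821 + 0.09011·e^(−0.04·11.3)) = 1.1102
sugar = (2.0 − 1.1102)·4.0·24.8

88.2647 g


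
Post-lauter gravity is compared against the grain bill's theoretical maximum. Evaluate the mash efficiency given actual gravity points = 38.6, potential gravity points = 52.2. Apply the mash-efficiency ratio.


efficiency = actual / potential × 100
efficiency = 38.6 / 52.2 × 100

73.9464 %


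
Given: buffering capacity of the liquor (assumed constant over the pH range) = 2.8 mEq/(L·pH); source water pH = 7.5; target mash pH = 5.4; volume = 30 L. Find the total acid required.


acid = buffering capacity · (pH_source − pH_target) · V
acid = 2.8 · (7.5 − 5.4) · 30

176.4000 mEq


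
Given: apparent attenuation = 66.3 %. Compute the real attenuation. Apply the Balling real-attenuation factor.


RA = AA · 0.8192
RA = 66.3 · 0.8192

54.3130 %


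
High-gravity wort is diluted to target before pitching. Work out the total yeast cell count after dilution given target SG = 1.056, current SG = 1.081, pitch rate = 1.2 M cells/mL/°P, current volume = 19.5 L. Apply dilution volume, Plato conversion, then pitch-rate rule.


V_w = V·((SG_c−1)/(SG_t−1)−1);  °P = 259 − 259/SG_t;  cells = rate·(V+V_w)·°P
V_w = 19.5·((1.081−1)/(1.056−1)−1) = 8.7054
V_final = 19.5 + 8.7054 = 28.2054
°P = 259 − 259/1.056 = 13.7348
cells = 1.2·28.2054·13.7348

464.8756 billion cells


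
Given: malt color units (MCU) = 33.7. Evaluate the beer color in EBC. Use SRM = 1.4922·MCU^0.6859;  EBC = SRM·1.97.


SRM = 1.4922·33.7^0.6859 = 16.6582
EBC = 16.6582·1.97

32.8167 EBC


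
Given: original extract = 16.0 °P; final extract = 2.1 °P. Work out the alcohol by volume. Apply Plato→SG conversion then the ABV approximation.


SG = 259/(259 − P);  ABV = (OG − FG)·131.25
OG = 259/(259 − 16.0) = 1.0658
FG = 259/(259 − 2.1) = 1.0082
ABV = (1.0658 − 1.0082)·131.25

7.5691 % ABV


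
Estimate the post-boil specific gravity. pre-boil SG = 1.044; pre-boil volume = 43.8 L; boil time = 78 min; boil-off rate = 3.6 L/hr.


V_post = V_pre − rate·(t/60);  SG_post = 1 + (SG_pre−1)·V_pre/V_post
V_post = 43.8 − 3.6·(78/60) = 39.1200
SG_post = 1 + (1.044 − 1)·43.8/39.1200

1.0493


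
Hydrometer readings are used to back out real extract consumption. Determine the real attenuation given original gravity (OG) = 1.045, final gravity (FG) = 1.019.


AA = (OG−FG)/(OG−1)·100;  RA = AA·0.8192
AA = (1.045 − 1.019)/(1.045 − 1)·100 = 57.7778
RA = 57.7778·0.8192

47.3316 %


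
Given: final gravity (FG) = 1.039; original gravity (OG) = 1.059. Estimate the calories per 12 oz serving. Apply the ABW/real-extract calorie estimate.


ABW = (OG−FG)·131.25·0.79/FG;  °P = 259 − 259/SG (for OG→OE and FG→AE);  RE = 0.1808·OE + 0.8192·AE;  Cal = (6.9·ABW + 4·(RE−0.1))·FG·3.55
ABW = (1.059 − 1.039)·131.25·0.79/1.039 = 1.9959
OE = 259 − 259/1.059 = 14.4297 °P
AE = 259 − 259/1.039 = 9.7218 °P
RE = 0.1808·14.4297 + 0.8192·9.7218 = 10.5730 °P
Cal = (6.9·1.9959 + 4·(10.5730−0.1))·1.039·3.55

205.3133 kcal


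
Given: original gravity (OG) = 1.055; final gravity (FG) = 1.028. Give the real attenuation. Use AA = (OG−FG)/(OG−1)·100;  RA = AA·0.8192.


AA = (1.055 − 1.028)/(1.055 − 1)·100 = 49.0909
RA = 49.0909·0.8192

40.2153 %


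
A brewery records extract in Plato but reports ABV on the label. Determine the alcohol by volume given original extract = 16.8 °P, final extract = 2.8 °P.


SG = 259/(259 − P);  ABV = (OG − FG)·131.25
OG = 259/(259 − 16.8) = 1.0694
FG = 259/(259 − 2.8) = 1.0109
ABV = (1.0694 − 1.0109)·131.25

7.6696 % ABV


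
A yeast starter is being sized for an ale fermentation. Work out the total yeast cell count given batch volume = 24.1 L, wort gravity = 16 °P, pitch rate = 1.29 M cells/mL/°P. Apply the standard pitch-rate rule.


cells (billions) = rate · V_L · °P
cells = 1.29 · 24.1 · 16

497.4240 billion cells


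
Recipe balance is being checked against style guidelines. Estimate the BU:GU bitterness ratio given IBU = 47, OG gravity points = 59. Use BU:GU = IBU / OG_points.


BU:GU = 47 / 59

0.7966


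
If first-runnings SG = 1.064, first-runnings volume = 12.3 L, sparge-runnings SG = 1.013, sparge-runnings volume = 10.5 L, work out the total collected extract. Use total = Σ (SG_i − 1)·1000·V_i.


first = (1.064 − 1)·1000·12.3 = 787.2000
sparge = (1.013 − 1)·1000·10.5 = 136.5000
total = 787.2000 + 136.5000

923.7000 gravity·L


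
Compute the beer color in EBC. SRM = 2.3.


EBC = SRM · 1.97
EBC = 2.3 · 1.97

4.5310 EBC


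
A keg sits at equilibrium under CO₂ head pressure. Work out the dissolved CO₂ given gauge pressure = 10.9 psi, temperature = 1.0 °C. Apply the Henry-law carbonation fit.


vols = (P + 14.695)·(0.01821 + 0.09011·e^(−0.04·T))
vols = (10.9 + 14.695)·(0.01821 + 0.09011·e^(−0.04·1.0))

2.6820 volumes


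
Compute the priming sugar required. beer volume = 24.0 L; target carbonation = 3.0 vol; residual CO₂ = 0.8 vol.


sugar = (target − residual)·4.0·V
sugar = (3.0 − 0.8)·4.0·24.0

211.2000 g


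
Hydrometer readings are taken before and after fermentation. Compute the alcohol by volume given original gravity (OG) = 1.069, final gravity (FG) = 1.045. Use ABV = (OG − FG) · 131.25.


ABV = (1.069 − 1.045) · 131.25

3.1500 % ABV


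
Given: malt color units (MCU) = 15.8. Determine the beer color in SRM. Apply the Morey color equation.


SRM = 1.4922 · MCU^0.6859
SRM = 1.4922 · 15.8^0.6859

9.9080 SRM


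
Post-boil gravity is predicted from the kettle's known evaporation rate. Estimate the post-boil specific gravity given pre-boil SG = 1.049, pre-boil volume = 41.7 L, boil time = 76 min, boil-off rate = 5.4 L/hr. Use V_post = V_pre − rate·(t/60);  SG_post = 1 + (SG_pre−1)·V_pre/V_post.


V_post = 41.7 − 5.4·(76/60) = 34.8600
SG_post = 1 + (1.049 − 1)·41.7/34.8600

1.0586


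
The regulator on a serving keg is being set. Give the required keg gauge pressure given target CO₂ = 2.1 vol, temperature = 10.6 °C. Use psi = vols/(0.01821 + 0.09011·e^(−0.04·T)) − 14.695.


psi = 2.1/(0.01821 + 0.09011·e^(−0.04·10.6)) − 14.695

12.5141 psi


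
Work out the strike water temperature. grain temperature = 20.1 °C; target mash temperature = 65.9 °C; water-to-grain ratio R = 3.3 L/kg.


T_strike = (0.41/R)·(T_mash − T_grain) + T_mash
T_strike = (0.41/3.3)·(65.9 − 20.1) + 65.9

71.5903 °C


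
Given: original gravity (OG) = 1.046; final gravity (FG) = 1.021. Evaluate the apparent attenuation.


AA = (OG − FG)/(OG − 1) · 100
AA = (1.046 − 1.021)/(1.046 − 1) · 100

54.3478 %


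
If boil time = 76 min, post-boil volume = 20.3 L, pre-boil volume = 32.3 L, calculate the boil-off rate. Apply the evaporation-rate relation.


rate = (V_pre − V_post) / (t_min/60)
rate = (32.3 − 20.3) / (76/60)

9.4737 L/hr


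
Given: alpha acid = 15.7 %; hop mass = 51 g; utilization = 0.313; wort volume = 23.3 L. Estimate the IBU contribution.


IBU = (α/100)·mass·U·1000 / V
IBU = (15.7/100)·51·0.313·1000 / 23.3

107.5618 IBU


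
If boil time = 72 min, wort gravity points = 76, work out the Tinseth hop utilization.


U = 1.65·0.000125^(GP/1000) · (1 − e^(−0.04·t))/4.15
bigness = 1.65·0.000125^(76/1000) = 0.8334
boil_factor = (1 − e^(−0.04·72))/4.15 = 0.2274
U = 0.8334 · 0.2274

0.1895


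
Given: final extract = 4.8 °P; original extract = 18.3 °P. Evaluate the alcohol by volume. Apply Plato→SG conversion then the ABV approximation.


SG = 259/(259 − P);  ABV = (OG − FG)·131.25
OG = 259/(259 − 18.3) = 1.0760
FG = 259/(259 − 4.8) = 1.0189
ABV = (1.0760 − 1.0189)·131.25

7.5003 % ABV


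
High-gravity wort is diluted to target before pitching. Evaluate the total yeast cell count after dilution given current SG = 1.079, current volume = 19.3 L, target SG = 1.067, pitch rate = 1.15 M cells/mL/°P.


V_w = V·((SG_c−1)/(SG_t−1)−1);  °P = 259 − 259/SG_t;  cells = rate·(V+V_w)·°P
V_w = 19.3·((1.079−1)/(1.067−1)−1) = 3.4567
V_final = 19.3 + 3.4567 = 22.7567
°P = 259 − 259/1.067 = 16.2634
cells = 1.15·22.7567·16.2634

425.6156 billion cells


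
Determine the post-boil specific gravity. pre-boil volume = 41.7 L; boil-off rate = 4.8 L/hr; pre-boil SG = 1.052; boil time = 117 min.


V_post = V_pre − rate·(t/60);  SG_post = 1 + (SG_pre−1)·V_pre/V_post
V_post = 41.7 − 4.8·(117/60) = 32.3400
SG_post = 1 + (1.052 − 1)·41.7/32.3400

1.0671


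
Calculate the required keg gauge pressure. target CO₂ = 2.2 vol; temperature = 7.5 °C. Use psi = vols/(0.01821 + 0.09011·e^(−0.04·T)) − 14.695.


psi = 2.2/(0.01821 + 0.09011·e^(−0.04·7.5)) − 14.695

11.1980 psi


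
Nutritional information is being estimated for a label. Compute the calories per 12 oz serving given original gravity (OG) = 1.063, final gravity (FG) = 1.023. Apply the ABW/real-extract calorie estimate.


ABW = (OG−FG)·131.25·0.79/FG;  °P = 259 − 259/SG (for OG→OE and FG→AE);  RE = 0.1808·OE + 0.8192·AE;  Cal = (6.9·ABW + 4·(RE−0.1))·FG·3.55
ABW = (1.063 − 1.023)·131.25·0.79/1.023 = 4.0543
OE = 259 − 259/1.063 = 15.3500 °P
AE = 259 − 259/1.023 = 5.8231 °P
RE = 0.1808·15.3500 + 0.8192·5.8231 = 7.5455 °P
Cal = (6.9·4.0543 + 4·(7.5455−0.1))·1.023·3.55

209.7512 kcal


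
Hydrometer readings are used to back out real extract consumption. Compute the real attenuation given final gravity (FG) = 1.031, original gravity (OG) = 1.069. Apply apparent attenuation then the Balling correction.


AA = (OG−FG)/(OG−1)·100;  RA = AA·0.8192
AA = (1.069 − 1.031)/(1.069 − 1)·100 = 55.0725
RA = 55.0725·0.8192

45.1154 %


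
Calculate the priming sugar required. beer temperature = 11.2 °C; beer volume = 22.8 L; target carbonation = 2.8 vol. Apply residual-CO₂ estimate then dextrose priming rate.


residual = 14.695·(0.01821 + 0.09011·e^(−0.04·T));  sugar = (target − residual)·4.0·V
residual = 14.695·(0.01821 + 0.09011·e^(−0.04·11.2)) = 1.1136
sugar = (2.8 − 1.1136)·4.0·22.8

153.7986 g


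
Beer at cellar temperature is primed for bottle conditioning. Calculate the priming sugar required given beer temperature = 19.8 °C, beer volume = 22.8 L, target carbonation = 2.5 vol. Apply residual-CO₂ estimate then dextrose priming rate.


residual = 14.695·(0.01821 + 0.09011·e^(−0.04·T));  sugar = (target − residual)·4.0·V
residual = 14.695·(0.01821 + 0.09011·e^(−0.04·19.8)) = 0.8674
sugar = (2.5 − 0.8674)·4.0·22.8

148.8967 g


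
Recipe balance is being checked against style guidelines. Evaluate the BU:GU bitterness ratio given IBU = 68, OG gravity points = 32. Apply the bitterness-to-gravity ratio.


BU:GU = IBU / OG_points
BU:GU = 68 / 32

2.1250


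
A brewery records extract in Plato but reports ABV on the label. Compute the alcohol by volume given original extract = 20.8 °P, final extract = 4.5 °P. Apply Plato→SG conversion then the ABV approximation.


SG = 259/(259 − P);  ABV = (OG − FG)·131.25
OG = 259/(259 − 20.8) = 1.0873
FG = 259/(259 − 4.5) = 1.0177
ABV = (1.0873 − 1.0177)·131.25

9.1402 % ABV


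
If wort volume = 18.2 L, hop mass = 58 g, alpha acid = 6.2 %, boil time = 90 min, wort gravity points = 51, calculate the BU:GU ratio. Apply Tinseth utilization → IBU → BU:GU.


U = 1.65·0.000125^(GP/1000)·(1−e^(−0.04t))/4.15;  IBU = (α/100)·m·U·1000/V;  BU:GU = IBU/GP
U = 1.65·0.000125^(51/1000)·(1−e^(−0.04·90))/4.15 = 0.2445
IBU = (6.2/100)·58·0.2445·1000/18.2 = 48.3164
BU:GU = 48.3164/51

0.9474


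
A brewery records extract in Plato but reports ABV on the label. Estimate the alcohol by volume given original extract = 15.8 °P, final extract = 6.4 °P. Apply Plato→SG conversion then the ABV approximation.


SG = 259/(259 − P);  ABV = (OG − FG)·131.25
OG = 259/(259 − 15.8) = 1.0650
FG = 259/(259 − 6.4) = 1.0253
ABV = (1.0650 − 1.0253)·131.25

5.2015 % ABV


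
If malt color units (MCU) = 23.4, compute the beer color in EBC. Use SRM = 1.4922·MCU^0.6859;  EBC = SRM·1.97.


SRM = 1.4922·23.4^0.6859 = 12.9710
EBC = 12.9710·1.97

25.5528 EBC


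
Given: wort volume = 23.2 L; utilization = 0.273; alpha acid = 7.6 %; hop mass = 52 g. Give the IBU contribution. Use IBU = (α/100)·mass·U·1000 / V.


IBU = (7.6/100)·52·0.273·1000 / 23.2

46.5041 IBU


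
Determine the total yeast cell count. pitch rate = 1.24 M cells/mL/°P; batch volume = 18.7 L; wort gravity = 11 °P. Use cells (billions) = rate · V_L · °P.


cells = 1.24 · 18.7 · 11

255.0680 billion cells


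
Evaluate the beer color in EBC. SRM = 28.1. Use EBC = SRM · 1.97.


EBC = 28.1 · 1.97

55.3570 EBC


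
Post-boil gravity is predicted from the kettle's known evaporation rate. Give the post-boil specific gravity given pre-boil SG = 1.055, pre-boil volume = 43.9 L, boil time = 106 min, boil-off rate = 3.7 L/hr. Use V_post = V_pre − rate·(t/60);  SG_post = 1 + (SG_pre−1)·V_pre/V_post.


V_post = 43.9 − 3.7·(106/60) = 37.3633
SG_post = 1 + (1.055 − 1)·43.9/37.3633

1.0646


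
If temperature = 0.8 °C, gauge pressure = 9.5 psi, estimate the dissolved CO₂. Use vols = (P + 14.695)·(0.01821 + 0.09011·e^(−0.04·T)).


vols = (9.5 + 14.695)·(0.01821 + 0.09011·e^(−0.04·0.8))

2.5521 volumes


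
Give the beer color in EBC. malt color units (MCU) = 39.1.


SRM = 1.4922·MCU^0.6859;  EBC = SRM·1.97
SRM = 1.4922·39.1^0.6859 = 18.4460
EBC = 18.4460·1.97

36.3385 EBC


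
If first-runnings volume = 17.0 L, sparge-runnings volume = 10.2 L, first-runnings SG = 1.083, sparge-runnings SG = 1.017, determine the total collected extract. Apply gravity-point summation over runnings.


total = Σ (SG_i − 1)·1000·V_i
first = (1.083 − 1)·1000·17.0 = 1411.0000
sparge = (1.017 − 1)·1000·10.2 = 173.4000
total = 1411.0000 + 173.4000

1584.4000 gravity·L


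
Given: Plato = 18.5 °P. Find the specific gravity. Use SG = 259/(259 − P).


SG = 259/(259 − 18.5)

1.0769


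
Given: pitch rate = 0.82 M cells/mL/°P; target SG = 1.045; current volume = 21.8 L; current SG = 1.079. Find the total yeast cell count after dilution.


V_w = V·((SG_c−1)/(SG_t−1)−1);  °P = 259 − 259/SG_t;  cells = rate·(V+V_w)·°P
V_w = 21.8·((1.079−1)/(1.045−1)−1) = 16.4711
V_final = 21.8 + 16.4711 = 38.2711
°P = 259 − 259/1.045 = 11.1531
cells = 0.82·38.2711·11.1531

350.0104 billion cells


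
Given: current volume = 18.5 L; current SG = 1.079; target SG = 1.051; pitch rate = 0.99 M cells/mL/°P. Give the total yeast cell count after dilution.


V_w = V·((SG_c−1)/(SG_t−1)−1);  °P = 259 − 259/SG_t;  cells = rate·(V+V_w)·°P
V_w = 18.5·((1.079−1)/(1.051−1)−1) = 10.1569
V_final = 18.5 + 10.1569 = 28.6569
°P = 259 − 259/1.051 = 12.5680
cells = 0.99·28.6569·12.5680

356.5587 billion cells


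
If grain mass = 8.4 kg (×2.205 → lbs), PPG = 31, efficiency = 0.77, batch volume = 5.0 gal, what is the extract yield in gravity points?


points = lbs × PPG × eff / vol
lbs = 8.4 × 2.205 = 18.5220
points = 18.5220 × 31 × 0.77 / 5.0

88.4240 points


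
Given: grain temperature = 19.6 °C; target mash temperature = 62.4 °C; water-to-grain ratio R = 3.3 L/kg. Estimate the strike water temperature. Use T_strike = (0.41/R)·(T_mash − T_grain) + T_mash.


T_strike = (0.41/3.3)·(62.4 − 19.6) + 62.4

67.7176 °C


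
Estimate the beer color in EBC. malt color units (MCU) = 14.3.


SRM = 1.4922·MCU^0.6859;  EBC = SRM·1.97
SRM = 1.4922·14.3^0.6859 = 9.2528
EBC = 9.2528·1.97

18.2280 EBC


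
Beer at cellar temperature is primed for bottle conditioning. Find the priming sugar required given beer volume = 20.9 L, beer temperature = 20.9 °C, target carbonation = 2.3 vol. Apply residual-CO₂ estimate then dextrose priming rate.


residual = 14.695·(0.01821 + 0.09011·e^(−0.04·T));  sugar = (target − residual)·4.0·V
residual = 14.695·(0.01821 + 0.09011·e^(−0.04·20.9)) = 0.8415
sugar = (2.3 − 0.8415)·4.0·20.9

121.9269 g


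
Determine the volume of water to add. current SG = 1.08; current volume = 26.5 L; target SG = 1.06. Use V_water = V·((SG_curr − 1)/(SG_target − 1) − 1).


V_water = 26.5·((1.08 − 1)/(1.06 − 1) − 1)

8.8333 L


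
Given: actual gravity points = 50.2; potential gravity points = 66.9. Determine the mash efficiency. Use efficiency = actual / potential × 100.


efficiency = 50.2 / 66.9 × 100

75.0374 %


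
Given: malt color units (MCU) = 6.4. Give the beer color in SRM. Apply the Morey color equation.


SRM = 1.4922 · MCU^0.6859
SRM = 1.4922 · 6.4^0.6859

5.3307 SRM


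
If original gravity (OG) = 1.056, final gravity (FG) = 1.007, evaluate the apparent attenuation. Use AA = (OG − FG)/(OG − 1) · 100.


AA = (1.056 − 1.007)/(1.056 − 1) · 100

87.5000 %


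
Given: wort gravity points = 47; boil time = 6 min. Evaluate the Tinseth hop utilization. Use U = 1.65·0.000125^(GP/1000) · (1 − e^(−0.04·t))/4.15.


bigness = 1.65·0.000125^(47/1000) = 1.0815
boil_factor = (1 − e^(−0.04·6))/4.15 = 0.0514
U = 1.0815 · 0.0514

0.0556


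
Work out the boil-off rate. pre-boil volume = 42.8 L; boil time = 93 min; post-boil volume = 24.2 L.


rate = (V_pre − V_post) / (t_min/60)
rate = (42.8 − 24.2) / (93/60)

12.0000 L/hr


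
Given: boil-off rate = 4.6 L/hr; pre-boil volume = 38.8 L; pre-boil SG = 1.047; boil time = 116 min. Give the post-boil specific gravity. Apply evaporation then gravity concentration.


V_post = V_pre − rate·(t/60);  SG_post = 1 + (SG_pre−1)·V_pre/V_post
V_post = 38.8 − 4.6·(116/60) = 29.9067
SG_post = 1 + (1.047 − 1)·38.8/29.9067

1.0610


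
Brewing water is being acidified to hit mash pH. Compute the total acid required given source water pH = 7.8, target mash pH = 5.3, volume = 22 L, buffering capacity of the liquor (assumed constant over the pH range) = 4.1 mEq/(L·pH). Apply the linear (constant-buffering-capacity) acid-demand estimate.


acid = buffering capacity · (pH_source − pH_target) · V
acid = 4.1 · (7.8 − 5.3) · 22

225.5000 mEq


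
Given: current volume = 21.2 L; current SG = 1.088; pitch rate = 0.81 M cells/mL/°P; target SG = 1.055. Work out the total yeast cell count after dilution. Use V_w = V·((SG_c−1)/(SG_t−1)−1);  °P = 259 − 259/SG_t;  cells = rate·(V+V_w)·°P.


V_w = 21.2·((1.088−1)/(1.055−1)−1) = 12.7200
V_final = 21.2 + 12.7200 = 33.9200
°P = 259 − 259/1.055 = 13.5024
cells = 0.81·33.9200·13.5024

370.9803 billion cells


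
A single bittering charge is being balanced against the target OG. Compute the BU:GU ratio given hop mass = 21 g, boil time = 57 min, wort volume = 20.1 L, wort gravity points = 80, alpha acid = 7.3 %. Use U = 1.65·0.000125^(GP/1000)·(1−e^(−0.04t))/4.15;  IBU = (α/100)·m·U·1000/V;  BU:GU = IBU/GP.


U = 1.65·0.000125^(80/1000)·(1−e^(−0.04·57))/4.15 = 0.1739
IBU = (7.3/100)·21·0.1739·1000/20.1 = 13.2640
BU:GU = 13.2640/80

0.1658


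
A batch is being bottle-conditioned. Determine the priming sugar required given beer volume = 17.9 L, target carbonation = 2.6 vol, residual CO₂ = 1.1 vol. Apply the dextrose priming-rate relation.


sugar = (target − residual)·4.0·V
sugar = (2.6 − 1.1)·4.0·17.9

107.4000 g


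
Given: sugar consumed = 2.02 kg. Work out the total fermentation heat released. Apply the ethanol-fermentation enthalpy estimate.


Q = m_sugar · 590 kJ/kg
Q = 2.02 · 590

1191.8000 kJ


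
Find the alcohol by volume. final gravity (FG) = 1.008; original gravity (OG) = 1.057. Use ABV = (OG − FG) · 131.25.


ABV = (1.057 − 1.008) · 131.25

6.4312 % ABV


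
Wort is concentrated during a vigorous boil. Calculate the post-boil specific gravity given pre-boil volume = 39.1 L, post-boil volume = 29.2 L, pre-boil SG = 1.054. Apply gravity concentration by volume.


SG_post = 1 + (SG_pre − 1)·V_pre/V_post
pts_pre = (1.054 − 1)·1000 = 54.0000
pts_post = 54.0000·39.1/29.2 = 72.3082
SG_post = 1 + 72.3082/1000

1.0723


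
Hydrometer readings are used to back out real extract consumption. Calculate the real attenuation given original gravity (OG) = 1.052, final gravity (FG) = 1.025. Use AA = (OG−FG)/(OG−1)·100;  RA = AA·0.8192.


AA = (1.052 − 1.025)/(1.052 − 1)·100 = 51.9231
RA = 51.9231·0.8192

42.5354 %


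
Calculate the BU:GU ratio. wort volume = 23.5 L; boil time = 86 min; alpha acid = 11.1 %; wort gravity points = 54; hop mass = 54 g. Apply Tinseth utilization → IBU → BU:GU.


U = 1.65·0.000125^(GP/1000)·(1−e^(−0.04t))/4.15;  IBU = (α/100)·m·U·1000/V;  BU:GU = IBU/GP
U = 1.65·0.000125^(54/1000)·(1−e^(−0.04·86))/4.15 = 0.2369
IBU = (11.1/100)·54·0.2369·1000/23.5 = 60.4177
BU:GU = 60.4177/54

1.1188


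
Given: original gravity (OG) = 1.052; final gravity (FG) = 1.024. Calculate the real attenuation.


AA = (OG−FG)/(OG−1)·100;  RA = AA·0.8192
AA = (1.052 − 1.024)/(1.052 − 1)·100 = 53.8462
RA = 53.8462·0.8192

44.1108 %


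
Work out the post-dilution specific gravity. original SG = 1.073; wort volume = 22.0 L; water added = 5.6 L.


SG_new = 1 + (SG_old − 1)·V_old/(V_old + V_water)
pts = (1.073 − 1)·1000·22.0/(22.0 + 5.6) = 58.1884
SG_new = 1 + 58.1884/1000

1.0582


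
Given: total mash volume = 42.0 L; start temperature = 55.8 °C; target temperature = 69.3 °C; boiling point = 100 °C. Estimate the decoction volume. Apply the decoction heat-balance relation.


V_dec = V_total·(T_target − T_start)/(T_boil − T_start)
V_dec = 42.0·(69.3 − 55.8)/(100 − 55.8)

12.8281 L


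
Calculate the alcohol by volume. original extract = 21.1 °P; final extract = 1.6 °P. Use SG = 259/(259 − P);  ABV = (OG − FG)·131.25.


OG = 259/(259 − 21.1) = 1.0887
FG = 259/(259 − 1.6) = 1.0062
ABV = (1.0887 − 1.0062)·131.25

10.8251 % ABV


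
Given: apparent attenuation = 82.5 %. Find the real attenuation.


RA = AA · 0.8192
RA = 82.5 · 0.8192

67.5840 %


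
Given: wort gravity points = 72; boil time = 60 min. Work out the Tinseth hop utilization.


U = 1.65·0.000125^(GP/1000) · (1 − e^(−0.04·t))/4.15
bigness = 1.65·0.000125^(72/1000) = 0.8639
boil_factor = (1 − e^(−0.04·60))/4.15 = 0.2191
U = 0.8639 · 0.2191

0.1893


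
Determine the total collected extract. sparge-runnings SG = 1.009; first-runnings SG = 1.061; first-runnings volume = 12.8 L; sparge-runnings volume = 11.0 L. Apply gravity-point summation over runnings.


total = Σ (SG_i − 1)·1000·V_i
first = (1.061 − 1)·1000·12.8 = 780.8000
sparge = (1.009 − 1)·1000·11.0 = 99.0000
total = 780.8000 + 99.0000

879.8000 gravity·L


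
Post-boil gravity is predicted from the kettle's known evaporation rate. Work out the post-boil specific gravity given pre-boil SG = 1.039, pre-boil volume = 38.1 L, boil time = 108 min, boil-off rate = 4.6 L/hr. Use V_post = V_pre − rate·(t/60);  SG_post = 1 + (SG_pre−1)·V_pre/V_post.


V_post = 38.1 − 4.6·(108/60) = 29.8200
SG_post = 1 + (1.039 − 1)·38.1/29.8200

1.0498


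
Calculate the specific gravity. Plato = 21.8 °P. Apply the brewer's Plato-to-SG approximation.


SG = 259/(259 − P)
SG = 259/(259 − 21.8)

1.0919


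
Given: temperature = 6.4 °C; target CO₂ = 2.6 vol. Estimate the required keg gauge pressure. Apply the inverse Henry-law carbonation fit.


psi = vols/(0.01821 + 0.09011·e^(−0.04·T)) − 14.695
psi = 2.6/(0.01821 + 0.09011·e^(−0.04·6.4)) − 14.695

14.8612 psi


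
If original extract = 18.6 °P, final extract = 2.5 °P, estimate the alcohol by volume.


SG = 259/(259 − P);  ABV = (OG − FG)·131.25
OG = 259/(259 − 18.6) = 1.0774
FG = 259/(259 − 2.5) = 1.0097
ABV = (1.0774 − 1.0097)·131.25

8.8757 % ABV


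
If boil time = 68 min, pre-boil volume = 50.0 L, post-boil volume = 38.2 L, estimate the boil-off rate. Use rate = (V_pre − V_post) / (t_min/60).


rate = (50.0 − 38.2) / (68/60)

10.4118 L/hr


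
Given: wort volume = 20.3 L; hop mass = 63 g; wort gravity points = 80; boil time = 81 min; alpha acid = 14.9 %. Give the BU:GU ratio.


U = 1.65·0.000125^(GP/1000)·(1−e^(−0.04t))/4.15;  IBU = (α/100)·m·U·1000/V;  BU:GU = IBU/GP
U = 1.65·0.000125^(80/1000)·(1−e^(−0.04·81))/4.15 = 0.1861
IBU = (14.9/100)·63·0.1861·1000/20.3 = 86.0734
BU:GU = 86.0734/80

1.0759


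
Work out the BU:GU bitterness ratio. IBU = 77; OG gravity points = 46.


BU:GU = IBU / OG_points
BU:GU = 77 / 46

1.6739


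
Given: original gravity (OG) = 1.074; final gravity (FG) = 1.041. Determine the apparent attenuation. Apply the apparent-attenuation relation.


AA = (OG − FG)/(OG − 1) · 100
AA = (1.074 − 1.041)/(1.074 − 1) · 100

44.5946 %


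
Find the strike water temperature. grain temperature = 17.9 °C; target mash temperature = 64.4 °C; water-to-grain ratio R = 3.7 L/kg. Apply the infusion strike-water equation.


T_strike = (0.41/R)·(T_mash − T_grain) + T_mash
T_strike = (0.41/3.7)·(64.4 − 17.9) + 64.4

69.5527 °C


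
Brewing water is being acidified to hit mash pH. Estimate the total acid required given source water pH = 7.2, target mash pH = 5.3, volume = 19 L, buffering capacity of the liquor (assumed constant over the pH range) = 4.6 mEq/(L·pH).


acid = buffering capacity · (pH_source − pH_target) · V
acid = 4.6 · (7.2 − 5.3) · 19

166.0600 mEq


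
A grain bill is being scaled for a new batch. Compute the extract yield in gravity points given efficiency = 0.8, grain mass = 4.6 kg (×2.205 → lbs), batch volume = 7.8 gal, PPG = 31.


points = lbs × PPG × eff / vol
lbs = 4.6 × 2.205 = 10.1430
points = 10.1430 × 31 × 0.8 / 7.8

32.2495 points


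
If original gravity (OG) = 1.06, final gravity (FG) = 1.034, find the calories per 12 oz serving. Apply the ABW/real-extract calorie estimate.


ABW = (OG−FG)·131.25·0.79/FG;  °P = 259 − 259/SG (for OG→OE and FG→AE);  RE = 0.1808·OE + 0.8192·AE;  Cal = (6.9·ABW + 4·(RE−0.1))·FG·3.55
ABW = (1.06 − 1.034)·131.25·0.79/1.034 = 2.6072
OE = 259 − 259/1.06 = 14.6604 °P
AE = 259 − 259/1.034 = 8.5164 °P
RE = 0.1808·14.6604 + 0.8192·8.5164 = 9.6273 °P
Cal = (6.9·2.6072 + 4·(9.6273−0.1))·1.034·3.55

205.9224 kcal


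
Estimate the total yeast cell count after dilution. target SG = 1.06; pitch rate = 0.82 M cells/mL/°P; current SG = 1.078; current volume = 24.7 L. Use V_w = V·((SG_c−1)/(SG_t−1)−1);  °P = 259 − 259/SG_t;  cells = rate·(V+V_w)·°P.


V_w = 24.7·((1.078−1)/(1.06−1)−1) = 7.4100
V_final = 24.7 + 7.4100 = 32.1100
°P = 259 − 259/1.06 = 14.6604
cells = 0.82·32.1100·14.6604

386.0107 billion cells


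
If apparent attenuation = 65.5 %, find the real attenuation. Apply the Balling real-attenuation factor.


RA = AA · 0.8192
RA = 65.5 · 0.8192

53.6576 %


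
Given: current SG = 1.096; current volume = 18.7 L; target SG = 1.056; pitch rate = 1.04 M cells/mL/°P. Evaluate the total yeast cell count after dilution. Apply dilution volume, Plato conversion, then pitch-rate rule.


V_w = V·((SG_c−1)/(SG_t−1)−1);  °P = 259 − 259/SG_t;  cells = rate·(V+V_w)·°P
V_w = 18.7·((1.096−1)/(1.056−1)−1) = 13.3571
V_final = 18.7 + 13.3571 = 32.0571
°P = 259 − 259/1.056 = 13.7348
cells = 1.04·32.0571·13.7348

457.9120 billion cells


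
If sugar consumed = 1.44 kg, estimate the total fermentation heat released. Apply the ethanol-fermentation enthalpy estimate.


Q = m_sugar · 590 kJ/kg
Q = 1.44 · 590

849.6000 kJ


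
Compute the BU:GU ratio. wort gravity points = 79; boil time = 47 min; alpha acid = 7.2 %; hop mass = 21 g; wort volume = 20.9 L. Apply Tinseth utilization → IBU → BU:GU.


U = 1.65·0.000125^(GP/1000)·(1−e^(−0.04t))/4.15;  IBU = (α/100)·m·U·1000/V;  BU:GU = IBU/GP
U = 1.65·0.000125^(79/1000)·(1−e^(−0.04·47))/4.15 = 0.1656
IBU = (7.2/100)·21·0.1656·1000/20.9 = 11.9837
BU:GU = 11.9837/79

0.1517


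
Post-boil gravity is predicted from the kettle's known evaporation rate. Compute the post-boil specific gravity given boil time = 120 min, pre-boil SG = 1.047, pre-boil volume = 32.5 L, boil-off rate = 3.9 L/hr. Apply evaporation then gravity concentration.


V_post = V_pre − rate·(t/60);  SG_post = 1 + (SG_pre−1)·V_pre/V_post
V_post = 32.5 − 3.9·(120/60) = 24.7000
SG_post = 1 + (1.047 − 1)·32.5/24.7000

1.0618


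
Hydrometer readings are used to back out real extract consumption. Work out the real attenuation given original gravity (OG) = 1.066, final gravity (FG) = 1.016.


AA = (OG−FG)/(OG−1)·100;  RA = AA·0.8192
AA = (1.066 − 1.016)/(1.066 − 1)·100 = 75.7576
RA = 75.7576·0.8192

62.0606 %


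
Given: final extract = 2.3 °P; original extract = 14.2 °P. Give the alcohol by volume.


SG = 259/(259 − P);  ABV = (OG − FG)·131.25
OG = 259/(259 − 14.2) = 1.0580
FG = 259/(259 − 2.3) = 1.0090
ABV = (1.0580 − 1.0090)·131.25

6.4374 % ABV


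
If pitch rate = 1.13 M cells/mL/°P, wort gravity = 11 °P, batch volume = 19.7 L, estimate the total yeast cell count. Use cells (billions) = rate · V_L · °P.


cells = 1.13 · 19.7 · 11

244.8710 billion cells


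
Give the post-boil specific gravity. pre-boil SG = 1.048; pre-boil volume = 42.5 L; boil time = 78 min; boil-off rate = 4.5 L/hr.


V_post = V_pre − rate·(t/60);  SG_post = 1 + (SG_pre−1)·V_pre/V_post
V_post = 42.5 − 4.5·(78/60) = 36.6500
SG_post = 1 + (1.048 − 1)·42.5/36.6500

1.0557


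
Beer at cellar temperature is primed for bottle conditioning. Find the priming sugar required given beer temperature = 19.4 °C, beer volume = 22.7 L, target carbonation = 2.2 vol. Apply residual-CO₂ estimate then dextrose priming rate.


residual = 14.695·(0.01821 + 0.09011·e^(−0.04·T));  sugar = (target − residual)·4.0·V
residual = 14.695·(0.01821 + 0.09011·e^(−0.04·19.4)) = 0.8770
sugar = (2.2 − 0.8770)·4.0·22.7

120.1252 g


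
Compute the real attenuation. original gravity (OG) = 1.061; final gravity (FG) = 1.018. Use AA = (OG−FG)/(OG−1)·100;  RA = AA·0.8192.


AA = (1.061 − 1.018)/(1.061 − 1)·100 = 70.4918
RA = 70.4918·0.8192

57.7469 %


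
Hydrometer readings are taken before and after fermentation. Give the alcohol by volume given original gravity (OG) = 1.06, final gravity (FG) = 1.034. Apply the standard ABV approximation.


ABV = (OG − FG) · 131.25
ABV = (1.06 − 1.034) · 131.25

3.4125 % ABV


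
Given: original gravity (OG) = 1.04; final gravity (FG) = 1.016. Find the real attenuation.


AA = (OG−FG)/(OG−1)·100;  RA = AA·0.8192
AA = (1.04 − 1.016)/(1.04 − 1)·100 = 60.0000
RA = 60.0000·0.8192

49.1520 %


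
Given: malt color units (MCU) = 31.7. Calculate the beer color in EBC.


SRM = 1.4922·MCU^0.6859;  EBC = SRM·1.97
SRM = 1.4922·31.7^0.6859 = 15.9736
EBC = 15.9736·1.97

31.4680 EBC


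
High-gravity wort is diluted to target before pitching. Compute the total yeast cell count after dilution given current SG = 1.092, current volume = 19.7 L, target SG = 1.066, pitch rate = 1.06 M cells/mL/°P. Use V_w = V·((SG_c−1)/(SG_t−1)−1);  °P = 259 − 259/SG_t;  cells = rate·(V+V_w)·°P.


V_w = 19.7·((1.092−1)/(1.066−1)−1) = 7.7606
V_final = 19.7 + 7.7606 = 27.4606
°P = 259 − 259/1.066 = 16.0356
cells = 1.06·27.4606·16.0356

466.7695 billion cells


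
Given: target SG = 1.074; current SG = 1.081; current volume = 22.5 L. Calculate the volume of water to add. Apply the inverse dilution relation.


V_water = V·((SG_curr − 1)/(SG_target − 1) − 1)
V_water = 22.5·((1.081 − 1)/(1.074 − 1) − 1)

2.1284 L


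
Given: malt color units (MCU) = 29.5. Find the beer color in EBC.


SRM = 1.4922·MCU^0.6859;  EBC = SRM·1.97
SRM = 1.4922·29.5^0.6859 = 15.2047
EBC = 15.2047·1.97

29.9533 EBC


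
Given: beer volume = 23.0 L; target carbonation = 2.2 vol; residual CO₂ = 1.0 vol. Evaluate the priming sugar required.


sugar = (target − residual)·4.0·V
sugar = (2.2 − 1.0)·4.0·23.0

110.4000 g


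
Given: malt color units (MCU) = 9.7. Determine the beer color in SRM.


SRM = 1.4922 · MCU^0.6859
SRM = 1.4922 · 9.7^0.6859

7.0901 SRM


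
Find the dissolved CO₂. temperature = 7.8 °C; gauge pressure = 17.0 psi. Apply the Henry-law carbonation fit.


vols = (P + 14.695)·(0.01821 + 0.09011·e^(−0.04·T))
vols = (17.0 + 14.695)·(0.01821 + 0.09011·e^(−0.04·7.8))

2.6677 volumes


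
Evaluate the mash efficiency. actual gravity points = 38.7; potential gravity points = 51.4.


efficiency = actual / potential × 100
efficiency = 38.7 / 51.4 × 100

75.2918 %


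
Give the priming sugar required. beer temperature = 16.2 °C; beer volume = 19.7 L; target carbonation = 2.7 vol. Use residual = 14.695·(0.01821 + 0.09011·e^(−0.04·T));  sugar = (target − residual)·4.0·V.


residual = 14.695·(0.01821 + 0.09011·e^(−0.04·16.2)) = 0.9603
sugar = (2.7 − 0.9603)·4.0·19.7

137.0919 g


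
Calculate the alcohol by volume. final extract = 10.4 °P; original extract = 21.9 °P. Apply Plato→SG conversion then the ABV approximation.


SG = 259/(259 − P);  ABV = (OG − FG)·131.25
OG = 259/(259 − 21.9) = 1.0924
FG = 259/(259 − 10.4) = 1.0418
ABV = (1.0924 − 1.0418)·131.25

6.6323 % ABV


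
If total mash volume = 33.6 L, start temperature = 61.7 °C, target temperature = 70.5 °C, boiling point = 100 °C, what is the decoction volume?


V_dec = V_total·(T_target − T_start)/(T_boil − T_start)
V_dec = 33.6·(70.5 − 61.7)/(100 − 61.7)

7.7201 L


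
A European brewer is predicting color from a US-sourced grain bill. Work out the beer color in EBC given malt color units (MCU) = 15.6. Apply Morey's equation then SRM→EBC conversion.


SRM = 1.4922·MCU^0.6859;  EBC = SRM·1.97
SRM = 1.4922·15.6^0.6859 = 9.8218
EBC = 9.8218·1.97

19.3490 EBC


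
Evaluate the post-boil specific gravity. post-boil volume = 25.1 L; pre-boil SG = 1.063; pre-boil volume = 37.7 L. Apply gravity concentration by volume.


SG_post = 1 + (SG_pre − 1)·V_pre/V_post
pts_pre = (1.063 − 1)·1000 = 63.0000
pts_post = 63.0000·37.7/25.1 = 94.6255
SG_post = 1 + 94.6255/1000

1.0946
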